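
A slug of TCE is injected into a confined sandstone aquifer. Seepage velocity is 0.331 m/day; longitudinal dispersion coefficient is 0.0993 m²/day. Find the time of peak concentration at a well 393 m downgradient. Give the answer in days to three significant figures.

For the 1D instantaneous-source solution, setting ∂C/∂t = 0 at fixed x gives v²t² + 2Dt − x² = 0, so t = (√(D² + v²x²) − D)/v².
√(D² + v²x²) = √(0.0993² + 0.331² × 393²) = 130.1; v² = 0.109561.
t = (130.1 − 0.0993)/0.109561 = 1190 days (vs. the pure-advection estimate x/v = 1190 d).

1190 days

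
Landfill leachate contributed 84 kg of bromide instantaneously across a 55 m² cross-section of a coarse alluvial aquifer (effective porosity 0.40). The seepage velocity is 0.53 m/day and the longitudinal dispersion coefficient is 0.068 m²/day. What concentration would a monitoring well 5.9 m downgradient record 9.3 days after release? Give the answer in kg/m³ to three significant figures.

0.933 kg/m³

For an instantaneous plane source, C(x,t) = M/(n_e·A·√(4πDt)) · exp(−(x−vt)²/(4Dt)), with n_e·A the pore (flow) area.
Plume center vt = 0.53 × 9.3 = 4.929 m, so the well at 5.9 m is 0.971 m downgradient of the peak.
√(4πDt) = 2.819 m, giving peak height M/(n_e·A·√(4πDt)) = 84/(0.40 × 55 × 2.819) = 1.354 kg/m³.
(x−vt)²/(4Dt) = (0.971)²/(4 × 0.068 × 9.3) = 0.3727; exp(−0.3727) = 0.6889.
C = 1.354 × 0.6889 = 0.933 kg/m³.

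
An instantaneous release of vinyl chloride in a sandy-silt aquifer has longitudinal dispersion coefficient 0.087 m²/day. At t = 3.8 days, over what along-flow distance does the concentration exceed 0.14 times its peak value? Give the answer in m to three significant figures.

The plume is Gaussian with σ = √(2Dt) = √(2 × 0.087 × 3.8) = 0.8131 m.
C/C_peak = exp(−Δx²/(2σ²)) = 0.14 ⇒ Δx = σ·√(−2 ln 0.14) = 0.8131 × 1.983 = 1.612 m.
Width = 2Δx = 3.22 m.

3.22 m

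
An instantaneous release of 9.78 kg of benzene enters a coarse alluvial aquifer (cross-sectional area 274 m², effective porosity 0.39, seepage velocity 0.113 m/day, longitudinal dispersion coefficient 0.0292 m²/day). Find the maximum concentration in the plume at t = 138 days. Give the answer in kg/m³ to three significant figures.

The peak of an instantaneous 1D plume sits at x = vt; there the Gaussian factor is 1 and C_max = M/(n_e·A·√(4πDt)), where n_e·A is the pore area the mass is dissolved in.
√(4πDt) = √(4π × 0.0292 × 138) = 7.116 m, so C_max = 9.78/(0.39 × 274 × 7.116) = 0.0129 kg/m³.

0.0129 kg/m³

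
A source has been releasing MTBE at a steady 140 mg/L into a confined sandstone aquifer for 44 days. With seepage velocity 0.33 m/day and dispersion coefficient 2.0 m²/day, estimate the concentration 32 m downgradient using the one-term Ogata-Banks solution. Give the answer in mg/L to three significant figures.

13.1 mg/L

For a continuous step input, C/C₀ ≈ ½·erfc((x−vt)/(2√(Dt))).
vt = 0.33 × 44 = 14.52 m and 2√(Dt) = 2√(2.0 × 44) = 18.76 m.
Argument (x−vt)/(2√(Dt)) = (32 − 14.52)/18.76 = 0.9318; ½·erfc(0.9318) = 0.09379.
C = 140 × 0.09379 = 13.1 mg/L.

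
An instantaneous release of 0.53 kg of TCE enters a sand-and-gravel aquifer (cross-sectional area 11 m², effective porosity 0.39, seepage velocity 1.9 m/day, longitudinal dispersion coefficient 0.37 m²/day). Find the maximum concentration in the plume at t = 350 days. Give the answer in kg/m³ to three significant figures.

The peak of an instantaneous 1D plume sits at x = vt; there the Gaussian factor is 1 and C_max = M/(n_e·A·√(4πDt)), where n_e·A is the pore area the mass is dissolved in.
√(4πDt) = √(4π × 0.37 × 350) = 40.34 m, so C_max = 0.53/(0.39 × 11 × 40.34) = 0.00306 kg/m³.

0.00306 kg/m³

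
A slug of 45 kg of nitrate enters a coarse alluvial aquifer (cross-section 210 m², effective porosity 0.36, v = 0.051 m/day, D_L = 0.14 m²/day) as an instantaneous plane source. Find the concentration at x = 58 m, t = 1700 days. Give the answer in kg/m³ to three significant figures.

For an instantaneous plane source, C(x,t) = M/(n_e·A·√(4πDt)) · exp(−(x−vt)²/(4Dt)), with n_e·A the pore (flow) area.
Plume center vt = 0.051 × 1700 = 86.7 m, so the well at 58 m is 28.7 m upgradient of the peak.
√(4πDt) = 54.69 m, giving peak height M/(n_e·A·√(4πDt)) = 45/(0.36 × 210 × 54.69) = 0.01088 kg/m³.
(x−vt)²/(4Dt) = (-28.7)²/(4 × 0.14 × 1700) = 0.8652; exp(−0.8652) = 0.4210.
C = 0.01088 × 0.4210 = 0.00458 kg/m³.

0.00458 kg/m³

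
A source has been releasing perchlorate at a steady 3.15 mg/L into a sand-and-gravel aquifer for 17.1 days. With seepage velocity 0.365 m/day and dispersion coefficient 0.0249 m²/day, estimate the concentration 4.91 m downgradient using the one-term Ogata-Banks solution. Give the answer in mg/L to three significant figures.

For a continuous step input, C/C₀ ≈ ½·erfc((x−vt)/(2√(Dt))).
vt = 0.365 × 17.1 = 6.2415 m and 2√(Dt) = 2√(0.0249 × 17.1) = 1.305 m.
Argument (x−vt)/(2√(Dt)) = (4.91 − 6.2415)/1.305 = -1.020; ½·erfc(-1.020) = 0.9254.
C = 3.15 × 0.9254 = 2.92 mg/L.

2.92 mg/L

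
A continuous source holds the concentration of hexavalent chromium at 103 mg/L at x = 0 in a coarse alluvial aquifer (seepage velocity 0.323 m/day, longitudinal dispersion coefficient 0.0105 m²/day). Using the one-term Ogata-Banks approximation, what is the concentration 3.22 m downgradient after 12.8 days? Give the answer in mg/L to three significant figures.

For a continuous step input, C/C₀ ≈ ½·erfc((x−vt)/(2√(Dt))).
vt = 0.323 × 12.8 = 4.1344 m and 2√(Dt) = 2√(0.0105 × 12.8) = 0.7332 m.
Argument (x−vt)/(2√(Dt)) = (3.22 − 4.1344)/0.7332 = -1.247; ½·erfc(-1.247) = 0.9611.
C = 103 × 0.9611 = 99.0 mg/L.

99.0 mg/L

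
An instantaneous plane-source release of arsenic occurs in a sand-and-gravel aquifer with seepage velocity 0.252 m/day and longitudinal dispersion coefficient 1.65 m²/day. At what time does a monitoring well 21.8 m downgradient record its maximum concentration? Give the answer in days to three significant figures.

64.3 days

For the 1D instantaneous-source solution, setting ∂C/∂t = 0 at fixed x gives v²t² + 2Dt − x² = 0, so t = (√(D² + v²x²) − D)/v².
√(D² + v²x²) = √(1.65² + 0.252² × 21.8²) = 5.736; v² = 0.063504.
t = (5.736 − 1.65)/0.063504 = 64.3 days (vs. the pure-advection estimate x/v = 86.5 d).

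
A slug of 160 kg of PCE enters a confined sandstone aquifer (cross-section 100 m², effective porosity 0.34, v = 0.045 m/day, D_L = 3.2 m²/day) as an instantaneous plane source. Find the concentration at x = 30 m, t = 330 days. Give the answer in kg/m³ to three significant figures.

0.0387 kg/m³

For an instantaneous plane source, C(x,t) = M/(n_e·A·√(4πDt)) · exp(−(x−vt)²/(4Dt)), with n_e·A the pore (flow) area.
Plume center vt = 0.045 × 330 = 14.85 m, so the well at 30 m is 15.15 m downgradient of the peak.
√(4πDt) = 115.2 m, giving peak height M/(n_e·A·√(4πDt)) = 160/(0.34 × 100 × 115.2) = 0.04085 kg/m³.
(x−vt)²/(4Dt) = (15.15)²/(4 × 3.2 × 330) = 0.05434; exp(−0.05434) = 0.9471.
C = 0.04085 × 0.9471 = 0.0387 kg/m³.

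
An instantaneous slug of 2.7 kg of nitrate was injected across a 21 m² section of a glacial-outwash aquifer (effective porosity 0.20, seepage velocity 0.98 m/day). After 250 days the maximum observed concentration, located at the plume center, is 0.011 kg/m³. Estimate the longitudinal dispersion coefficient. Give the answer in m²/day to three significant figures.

At the plume center C_max = M/(n_e·A·√(4πDt)), so D = M²/(4πt·(n_e·A·C_max)²).
n_e·A·C_max = 0.20 × 21 × 0.011 = 0.04620 kg/m.
D = 2.7²/(4π × 250 × 0.04620²) = 1.09 m²/day.

1.09 m²/day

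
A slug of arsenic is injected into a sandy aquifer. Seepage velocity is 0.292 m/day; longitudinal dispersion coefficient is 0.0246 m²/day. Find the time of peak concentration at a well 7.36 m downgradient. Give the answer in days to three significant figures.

24.9 days

For the 1D instantaneous-source solution, setting ∂C/∂t = 0 at fixed x gives v²t² + 2Dt − x² = 0, so t = (√(D² + v²x²) − D)/v².
√(D² + v²x²) = √(0.0246² + 0.292² × 7.36²) = 2.149; v² = 0.085264.
t = (2.149 − 0.0246)/0.085264 = 24.9 days (vs. the pure-advection estimate x/v = 25.2 d).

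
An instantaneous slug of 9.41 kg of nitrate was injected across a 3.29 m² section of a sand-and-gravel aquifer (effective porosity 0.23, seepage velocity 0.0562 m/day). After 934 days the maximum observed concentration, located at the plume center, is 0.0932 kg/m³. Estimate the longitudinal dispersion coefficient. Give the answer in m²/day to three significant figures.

At the plume center C_max = M/(n_e·A·√(4πDt)), so D = M²/(4πt·(n_e·A·C_max)²).
n_e·A·C_max = 0.23 × 3.29 × 0.0932 = 0.07052 kg/m.
D = 9.41²/(4π × 934 × 0.07052²) = 1.52 m²/day.

1.52 m²/day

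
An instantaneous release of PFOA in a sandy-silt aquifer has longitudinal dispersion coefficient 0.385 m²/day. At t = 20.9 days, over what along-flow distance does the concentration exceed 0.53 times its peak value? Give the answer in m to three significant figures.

9.04 m

The plume is Gaussian with σ = √(2Dt) = √(2 × 0.385 × 20.9) = 4.012 m.
C/C_peak = exp(−Δx²/(2σ²)) = 0.53 ⇒ Δx = σ·√(−2 ln 0.53) = 4.012 × 1.127 = 4.522 m.
Width = 2Δx = 9.04 m.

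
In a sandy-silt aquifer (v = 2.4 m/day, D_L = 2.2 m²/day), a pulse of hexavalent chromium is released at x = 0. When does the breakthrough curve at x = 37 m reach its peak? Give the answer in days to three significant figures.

For the 1D instantaneous-source solution, setting ∂C/∂t = 0 at fixed x gives v²t² + 2Dt − x² = 0, so t = (√(D² + v²x²) − D)/v².
√(D² + v²x²) = √(2.2² + 2.4² × 37²) = 88.83; v² = 5.76.
t = (88.83 − 2.2)/5.76 = 15.0 days (vs. the pure-advection estimate x/v = 15.4 d).

15.0 days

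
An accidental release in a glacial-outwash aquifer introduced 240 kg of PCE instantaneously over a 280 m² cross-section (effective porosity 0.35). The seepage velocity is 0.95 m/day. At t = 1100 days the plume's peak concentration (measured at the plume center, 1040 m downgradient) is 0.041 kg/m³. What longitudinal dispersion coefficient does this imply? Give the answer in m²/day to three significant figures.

At the plume center C_max = M/(n_e·A·√(4πDt)), so D = M²/(4πt·(n_e·A·C_max)²).
n_e·A·C_max = 0.35 × 280 × 0.041 = 4.018 kg/m.
D = 240²/(4π × 1100 × 4.018²) = 0.258 m²/day.

0.258 m²/day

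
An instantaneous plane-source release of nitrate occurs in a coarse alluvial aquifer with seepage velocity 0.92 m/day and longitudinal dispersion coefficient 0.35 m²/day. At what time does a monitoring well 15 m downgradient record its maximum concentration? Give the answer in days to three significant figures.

For the 1D instantaneous-source solution, setting ∂C/∂t = 0 at fixed x gives v²t² + 2Dt − x² = 0, so t = (√(D² + v²x²) − D)/v².
√(D² + v²x²) = √(0.35² + 0.92² × 15²) = 13.80; v² = 0.8464.
t = (13.80 − 0.35)/0.8464 = 15.9 days (vs. the pure-advection estimate x/v = 16.3 d).

15.9 days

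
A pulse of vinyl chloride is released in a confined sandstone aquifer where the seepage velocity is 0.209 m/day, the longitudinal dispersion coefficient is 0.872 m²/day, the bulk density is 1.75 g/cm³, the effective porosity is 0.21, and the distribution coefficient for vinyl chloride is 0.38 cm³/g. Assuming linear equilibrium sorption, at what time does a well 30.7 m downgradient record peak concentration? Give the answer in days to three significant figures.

534 days

Retardation factor R = 1 + ρ_b·K_d/n = 1 + 1.75 × 0.38/0.21 = 4.167.
Sorption retards both mechanisms: v_R = v/R = 0.05016 m/day, D_R = D/R = 0.2093 m²/day.
Peak time from v_R²t² + 2D_R t − x² = 0: t = (√(D_R² + v_R²x²) − D_R)/v_R².
√(D_R² + v_R²x²) = √(0.2093² + 0.05016² × 30.7²) = 1.554; v_R² = 0.002516.
t = (1.554 − 0.2093)/0.002516 = 534 days.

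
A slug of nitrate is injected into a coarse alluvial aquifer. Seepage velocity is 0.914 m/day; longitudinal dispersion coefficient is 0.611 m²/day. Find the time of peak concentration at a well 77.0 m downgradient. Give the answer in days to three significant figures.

83.5 days

For the 1D instantaneous-source solution, setting ∂C/∂t = 0 at fixed x gives v²t² + 2Dt − x² = 0, so t = (√(D² + v²x²) − D)/v².
√(D² + v²x²) = √(0.611² + 0.914² × 77.0²) = 70.38; v² = 0.835396.
t = (70.38 − 0.611)/0.835396 = 83.5 days (vs. the pure-advection estimate x/v = 84.2 d).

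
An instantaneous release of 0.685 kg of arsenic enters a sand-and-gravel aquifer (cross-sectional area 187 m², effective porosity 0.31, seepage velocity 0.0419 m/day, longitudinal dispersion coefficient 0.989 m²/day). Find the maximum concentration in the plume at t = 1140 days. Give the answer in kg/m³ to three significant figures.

9.93e-05 kg/m³

The peak of an instantaneous 1D plume sits at x = vt; there the Gaussian factor is 1 and C_max = M/(n_e·A·√(4πDt)), where n_e·A is the pore area the mass is dissolved in.
√(4πDt) = √(4π × 0.989 × 1140) = 119.0 m, so C_max = 0.685/(0.31 × 187 × 119.0) = 9.93e-05 kg/m³.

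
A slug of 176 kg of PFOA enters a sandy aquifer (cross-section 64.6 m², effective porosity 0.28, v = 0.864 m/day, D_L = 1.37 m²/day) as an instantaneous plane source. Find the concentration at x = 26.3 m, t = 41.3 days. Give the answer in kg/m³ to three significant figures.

0.247 kg/m³

For an instantaneous plane source, C(x,t) = M/(n_e·A·√(4πDt)) · exp(−(x−vt)²/(4Dt)), with n_e·A the pore (flow) area.
Plume center vt = 0.864 × 41.3 = 35.6832 m, so the well at 26.3 m is 9.3832 m upgradient of the peak.
√(4πDt) = 26.66 m, giving peak height M/(n_e·A·√(4πDt)) = 176/(0.28 × 64.6 × 26.66) = 0.3650 kg/m³.
(x−vt)²/(4Dt) = (-9.3832)²/(4 × 1.37 × 41.3) = 0.3890; exp(−0.3890) = 0.6777.
C = 0.3650 × 0.6777 = 0.247 kg/m³.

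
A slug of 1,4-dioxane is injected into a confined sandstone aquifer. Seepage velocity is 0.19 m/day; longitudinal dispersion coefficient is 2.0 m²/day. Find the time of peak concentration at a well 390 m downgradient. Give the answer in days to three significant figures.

For the 1D instantaneous-source solution, setting ∂C/∂t = 0 at fixed x gives v²t² + 2Dt − x² = 0, so t = (√(D² + v²x²) − D)/v².
√(D² + v²x²) = √(2.0² + 0.19² × 390²) = 74.13; v² = 0.0361.
t = (74.13 − 2.0)/0.0361 = 2000 days (vs. the pure-advection estimate x/v = 2050 d).

2000 days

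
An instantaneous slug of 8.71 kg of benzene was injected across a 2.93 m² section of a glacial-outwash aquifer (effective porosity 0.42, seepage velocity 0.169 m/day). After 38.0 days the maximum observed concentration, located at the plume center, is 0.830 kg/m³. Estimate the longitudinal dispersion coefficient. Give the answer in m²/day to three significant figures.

0.152 m²/day

At the plume center C_max = M/(n_e·A·√(4πDt)), so D = M²/(4πt·(n_e·A·C_max)²).
n_e·A·C_max = 0.42 × 2.93 × 0.830 = 1.021 kg/m.
D = 8.71²/(4π × 38.0 × 1.021²) = 0.152 m²/day.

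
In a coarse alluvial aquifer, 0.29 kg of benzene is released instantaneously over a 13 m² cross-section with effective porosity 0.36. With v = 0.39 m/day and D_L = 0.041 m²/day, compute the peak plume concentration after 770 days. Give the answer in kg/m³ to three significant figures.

The peak of an instantaneous 1D plume sits at x = vt; there the Gaussian factor is 1 and C_max = M/(n_e·A·√(4πDt)), where n_e·A is the pore area the mass is dissolved in.
√(4πDt) = √(4π × 0.041 × 770) = 19.92 m, so C_max = 0.29/(0.36 × 13 × 19.92) = 0.00311 kg/m³.

0.00311 kg/m³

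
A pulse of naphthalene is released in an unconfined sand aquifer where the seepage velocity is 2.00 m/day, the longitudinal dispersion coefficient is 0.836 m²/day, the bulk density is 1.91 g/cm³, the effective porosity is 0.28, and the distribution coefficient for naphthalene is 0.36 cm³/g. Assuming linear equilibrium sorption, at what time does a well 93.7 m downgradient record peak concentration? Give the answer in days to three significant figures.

Retardation factor R = 1 + ρ_b·K_d/n = 1 + 1.91 × 0.36/0.28 = 3.456.
Sorption retards both mechanisms: v_R = v/R = 0.5787 m/day, D_R = D/R = 0.2419 m²/day.
Peak time from v_R²t² + 2D_R t − x² = 0: t = (√(D_R² + v_R²x²) − D_R)/v_R².
√(D_R² + v_R²x²) = √(0.2419² + 0.5787² × 93.7²) = 54.22; v_R² = 0.3349.
t = (54.22 − 0.2419)/0.3349 = 161 days.

161 days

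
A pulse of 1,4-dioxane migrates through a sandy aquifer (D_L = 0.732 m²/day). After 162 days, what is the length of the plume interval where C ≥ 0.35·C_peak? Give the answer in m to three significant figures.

The plume is Gaussian with σ = √(2Dt) = √(2 × 0.732 × 162) = 15.40 m.
C/C_peak = exp(−Δx²/(2σ²)) = 0.35 ⇒ Δx = σ·√(−2 ln 0.35) = 15.40 × 1.449 = 22.31 m.
Width = 2Δx = 44.6 m.

44.6 m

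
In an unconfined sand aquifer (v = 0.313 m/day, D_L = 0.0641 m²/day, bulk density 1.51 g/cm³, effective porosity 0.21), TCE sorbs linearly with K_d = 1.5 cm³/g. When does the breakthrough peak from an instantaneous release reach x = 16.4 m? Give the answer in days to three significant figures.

Retardation factor R = 1 + ρ_b·K_d/n = 1 + 1.51 × 1.5/0.21 = 11.79.
Sorption retards both mechanisms: v_R = v/R = 0.02655 m/day, D_R = D/R = 0.005437 m²/day.
Peak time from v_R²t² + 2D_R t − x² = 0: t = (√(D_R² + v_R²x²) − D_R)/v_R².
√(D_R² + v_R²x²) = √(0.005437² + 0.02655² × 16.4²) = 0.4355; v_R² = 0.0007049.
t = (0.4355 − 0.005437)/0.0007049 = 610 days.

610 days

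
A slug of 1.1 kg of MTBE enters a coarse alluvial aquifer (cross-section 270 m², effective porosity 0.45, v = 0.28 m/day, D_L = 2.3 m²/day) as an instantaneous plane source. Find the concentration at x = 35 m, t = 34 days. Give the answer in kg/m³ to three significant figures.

3.62e-05 kg/m³

For an instantaneous plane source, C(x,t) = M/(n_e·A·√(4πDt)) · exp(−(x−vt)²/(4Dt)), with n_e·A the pore (flow) area.
Plume center vt = 0.28 × 34 = 9.52 m, so the well at 35 m is 25.48 m downgradient of the peak.
√(4πDt) = 31.35 m, giving peak height M/(n_e·A·√(4πDt)) = 1.1/(0.45 × 270 × 31.35) = 0.0002888 kg/m³.
(x−vt)²/(4Dt) = (25.48)²/(4 × 2.3 × 34) = 2.076; exp(−2.076) = 0.1254.
C = 0.0002888 × 0.1254 = 3.62e-05 kg/m³.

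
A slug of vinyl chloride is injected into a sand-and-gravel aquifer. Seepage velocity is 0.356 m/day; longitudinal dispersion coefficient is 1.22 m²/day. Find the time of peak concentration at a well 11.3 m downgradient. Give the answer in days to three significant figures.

23.5 days

For the 1D instantaneous-source solution, setting ∂C/∂t = 0 at fixed x gives v²t² + 2Dt − x² = 0, so t = (√(D² + v²x²) − D)/v².
√(D² + v²x²) = √(1.22² + 0.356² × 11.3²) = 4.204; v² = 0.126736.
t = (4.204 − 1.22)/0.126736 = 23.5 days (vs. the pure-advection estimate x/v = 31.7 d).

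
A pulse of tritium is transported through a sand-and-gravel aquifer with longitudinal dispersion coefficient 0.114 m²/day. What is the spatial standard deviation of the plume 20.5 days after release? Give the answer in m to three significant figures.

Dispersive spreading gives a Gaussian with σ² = 2Dt; advection only shifts the center.
σ = √(2 × 0.114 × 20.5) = 2.16 m.

2.16 m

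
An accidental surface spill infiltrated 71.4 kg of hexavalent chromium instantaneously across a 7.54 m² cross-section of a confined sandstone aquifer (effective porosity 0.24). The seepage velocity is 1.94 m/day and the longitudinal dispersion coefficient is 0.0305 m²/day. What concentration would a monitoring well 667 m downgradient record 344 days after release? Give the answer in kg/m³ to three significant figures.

For an instantaneous plane source, C(x,t) = M/(n_e·A·√(4πDt)) · exp(−(x−vt)²/(4Dt)), with n_e·A the pore (flow) area.
Plume center vt = 1.94 × 344 = 667.36 m, so the well at 667 m is 0.36 m upgradient of the peak.
√(4πDt) = 11.48 m, giving peak height M/(n_e·A·√(4πDt)) = 71.4/(0.24 × 7.54 × 11.48) = 3.437 kg/m³.
(x−vt)²/(4Dt) = (-0.36)²/(4 × 0.0305 × 344) = 0.003088; exp(−0.003088) = 0.9969.
C = 3.437 × 0.9969 = 3.43 kg/m³.

3.43 kg/m³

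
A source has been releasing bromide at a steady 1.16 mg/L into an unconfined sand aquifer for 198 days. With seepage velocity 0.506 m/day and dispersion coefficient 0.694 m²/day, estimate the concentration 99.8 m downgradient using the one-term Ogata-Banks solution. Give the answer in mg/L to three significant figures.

0.591 mg/L

For a continuous step input, C/C₀ ≈ ½·erfc((x−vt)/(2√(Dt))).
vt = 0.506 × 198 = 100.188 m and 2√(Dt) = 2√(0.694 × 198) = 23.44 m.
Argument (x−vt)/(2√(Dt)) = (99.8 − 100.188)/23.44 = -0.01655; ½·erfc(-0.01655) = 0.5093.
C = 1.16 × 0.5093 = 0.591 mg/L.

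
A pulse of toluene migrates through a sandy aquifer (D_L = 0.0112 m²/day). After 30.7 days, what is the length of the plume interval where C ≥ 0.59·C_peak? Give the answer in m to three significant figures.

1.70 m

The plume is Gaussian with σ = √(2Dt) = √(2 × 0.0112 × 30.7) = 0.8293 m.
C/C_peak = exp(−Δx²/(2σ²)) = 0.59 ⇒ Δx = σ·√(−2 ln 0.59) = 0.8293 × 1.027 = 0.8517 m.
Width = 2Δx = 1.70 m.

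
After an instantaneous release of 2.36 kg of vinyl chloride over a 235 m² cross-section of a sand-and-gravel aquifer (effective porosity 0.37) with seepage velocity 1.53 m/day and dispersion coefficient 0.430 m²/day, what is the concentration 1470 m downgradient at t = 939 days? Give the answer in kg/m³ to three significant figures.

0.000192 kg/m³

For an instantaneous plane source, C(x,t) = M/(n_e·A·√(4πDt)) · exp(−(x−vt)²/(4Dt)), with n_e·A the pore (flow) area.
Plume center vt = 1.53 × 939 = 1436.67 m, so the well at 1470 m is 33.33 m downgradient of the peak.
√(4πDt) = 71.23 m, giving peak height M/(n_e·A·√(4πDt)) = 2.36/(0.37 × 235 × 71.23) = 0.0003810 kg/m³.
(x−vt)²/(4Dt) = (33.33)²/(4 × 0.430 × 939) = 0.6878; exp(−0.6878) = 0.5027.
C = 0.0003810 × 0.5027 = 0.000192 kg/m³.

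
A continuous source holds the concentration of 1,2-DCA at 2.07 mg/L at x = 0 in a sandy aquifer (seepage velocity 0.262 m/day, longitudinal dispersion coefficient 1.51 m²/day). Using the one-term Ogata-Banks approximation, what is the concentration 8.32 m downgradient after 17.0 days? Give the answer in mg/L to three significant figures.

For a continuous step input, C/C₀ ≈ ½·erfc((x−vt)/(2√(Dt))).
vt = 0.262 × 17.0 = 4.454 m and 2√(Dt) = 2√(1.51 × 17.0) = 10.13 m.
Argument (x−vt)/(2√(Dt)) = (8.32 − 4.454)/10.13 = 0.3816; ½·erfc(0.3816) = 0.2947.
C = 2.07 × 0.2947 = 0.610 mg/L.

0.610 mg/L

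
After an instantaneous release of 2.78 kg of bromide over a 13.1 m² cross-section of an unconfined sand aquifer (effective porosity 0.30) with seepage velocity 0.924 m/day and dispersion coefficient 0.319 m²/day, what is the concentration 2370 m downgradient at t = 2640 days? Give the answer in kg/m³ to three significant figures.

0.00165 kg/m³

For an instantaneous plane source, C(x,t) = M/(n_e·A·√(4πDt)) · exp(−(x−vt)²/(4Dt)), with n_e·A the pore (flow) area.
Plume center vt = 0.924 × 2640 = 2439.36 m, so the well at 2370 m is 69.36 m upgradient of the peak.
√(4πDt) = 102.9 m, giving peak height M/(n_e·A·√(4πDt)) = 2.78/(0.30 × 13.1 × 102.9) = 0.006874 kg/m³.
(x−vt)²/(4Dt) = (-69.36)²/(4 × 0.319 × 2640) = 1.428; exp(−1.428) = 0.2398.
C = 0.006874 × 0.2398 = 0.00165 kg/m³.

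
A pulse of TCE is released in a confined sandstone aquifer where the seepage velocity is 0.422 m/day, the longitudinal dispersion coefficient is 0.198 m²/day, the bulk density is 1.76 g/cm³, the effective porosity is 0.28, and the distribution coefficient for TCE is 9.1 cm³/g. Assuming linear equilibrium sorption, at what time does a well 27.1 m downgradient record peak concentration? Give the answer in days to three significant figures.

Retardation factor R = 1 + ρ_b·K_d/n = 1 + 1.76 × 9.1/0.28 = 58.20.
Sorption retards both mechanisms: v_R = v/R = 0.007251 m/day, D_R = D/R = 0.003402 m²/day.
Peak time from v_R²t² + 2D_R t − x² = 0: t = (√(D_R² + v_R²x²) − D_R)/v_R².
√(D_R² + v_R²x²) = √(0.003402² + 0.007251² × 27.1²) = 0.1965; v_R² = 5.258e-05.
t = (0.1965 − 0.003402)/5.258e-05 = 3670 days.

3670 days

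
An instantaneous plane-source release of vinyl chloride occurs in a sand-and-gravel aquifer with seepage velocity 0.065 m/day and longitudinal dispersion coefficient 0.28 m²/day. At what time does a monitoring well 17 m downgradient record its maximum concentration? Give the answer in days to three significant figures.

204 days

For the 1D instantaneous-source solution, setting ∂C/∂t = 0 at fixed x gives v²t² + 2Dt − x² = 0, so t = (√(D² + v²x²) − D)/v².
√(D² + v²x²) = √(0.28² + 0.065² × 17²) = 1.140; v² = 0.004225.
t = (1.140 − 0.28)/0.004225 = 204 days (vs. the pure-advection estimate x/v = 262 d).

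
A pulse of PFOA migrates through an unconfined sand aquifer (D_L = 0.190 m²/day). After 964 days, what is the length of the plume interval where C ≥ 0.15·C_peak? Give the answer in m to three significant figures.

74.6 m

The plume is Gaussian with σ = √(2Dt) = √(2 × 0.190 × 964) = 19.14 m.
C/C_peak = exp(−Δx²/(2σ²)) = 0.15 ⇒ Δx = σ·√(−2 ln 0.15) = 19.14 × 1.948 = 37.28 m.
Width = 2Δx = 74.6 m.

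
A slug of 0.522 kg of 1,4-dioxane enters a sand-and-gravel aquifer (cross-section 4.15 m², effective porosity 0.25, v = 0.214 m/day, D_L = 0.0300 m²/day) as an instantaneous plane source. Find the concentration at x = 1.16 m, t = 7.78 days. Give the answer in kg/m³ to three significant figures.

0.224 kg/m³

For an instantaneous plane source, C(x,t) = M/(n_e·A·√(4πDt)) · exp(−(x−vt)²/(4Dt)), with n_e·A the pore (flow) area.
Plume center vt = 0.214 × 7.78 = 1.66492 m, so the well at 1.16 m is 0.50492 m upgradient of the peak.
√(4πDt) = 1.713 m, giving peak height M/(n_e·A·√(4πDt)) = 0.522/(0.25 × 4.15 × 1.713) = 0.2937 kg/m³.
(x−vt)²/(4Dt) = (-0.50492)²/(4 × 0.0300 × 7.78) = 0.2731; exp(−0.2731) = 0.7610.
C = 0.2937 × 0.7610 = 0.224 kg/m³.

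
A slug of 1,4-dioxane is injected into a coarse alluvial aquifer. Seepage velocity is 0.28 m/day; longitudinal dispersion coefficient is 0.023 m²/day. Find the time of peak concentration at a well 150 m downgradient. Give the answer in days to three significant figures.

535 days

For the 1D instantaneous-source solution, setting ∂C/∂t = 0 at fixed x gives v²t² + 2Dt − x² = 0, so t = (√(D² + v²x²) − D)/v².
√(D² + v²x²) = √(0.023² + 0.28² × 150²) = 42.00; v² = 0.0784.
t = (42.00 − 0.023)/0.0784 = 535 days (vs. the pure-advection estimate x/v = 536 d).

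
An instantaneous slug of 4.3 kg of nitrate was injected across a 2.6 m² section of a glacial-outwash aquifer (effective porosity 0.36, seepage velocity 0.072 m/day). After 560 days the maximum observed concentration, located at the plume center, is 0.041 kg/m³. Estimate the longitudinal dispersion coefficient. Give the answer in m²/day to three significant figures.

1.78 m²/day

At the plume center C_max = M/(n_e·A·√(4πDt)), so D = M²/(4πt·(n_e·A·C_max)²).
n_e·A·C_max = 0.36 × 2.6 × 0.041 = 0.03838 kg/m.
D = 4.3²/(4π × 560 × 0.03838²) = 1.78 m²/day.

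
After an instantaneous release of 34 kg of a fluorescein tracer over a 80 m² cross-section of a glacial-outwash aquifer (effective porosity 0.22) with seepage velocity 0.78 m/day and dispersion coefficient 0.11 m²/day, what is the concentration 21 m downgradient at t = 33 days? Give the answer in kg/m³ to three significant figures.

For an instantaneous plane source, C(x,t) = M/(n_e·A·√(4πDt)) · exp(−(x−vt)²/(4Dt)), with n_e·A the pore (flow) area.
Plume center vt = 0.78 × 33 = 25.74 m, so the well at 21 m is 4.74 m upgradient of the peak.
√(4πDt) = 6.754 m, giving peak height M/(n_e·A·√(4πDt)) = 34/(0.22 × 80 × 6.754) = 0.2860 kg/m³.
(x−vt)²/(4Dt) = (-4.74)²/(4 × 0.11 × 33) = 1.547; exp(−1.547) = 0.2129.
C = 0.2860 × 0.2129 = 0.0609 kg/m³.

0.0609 kg/m³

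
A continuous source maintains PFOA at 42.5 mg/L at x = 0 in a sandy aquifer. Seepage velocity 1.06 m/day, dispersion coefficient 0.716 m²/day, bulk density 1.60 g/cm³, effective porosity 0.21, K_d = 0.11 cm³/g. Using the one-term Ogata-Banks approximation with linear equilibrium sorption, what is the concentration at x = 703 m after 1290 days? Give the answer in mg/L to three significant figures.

38.3 mg/L

Retardation factor R = 1 + ρ_b·K_d/n = 1 + 1.60 × 0.11/0.21 = 1.838.
Sorption retards both mechanisms: v_R = v/R = 0.5767 m/day, D_R = D/R = 0.3896 m²/day.
v_R·t = 0.5767 × 1290 = 743.943 m; 2√(D_R t) = 44.84 m; argument = (703 − 743.943)/44.84 = -0.9131.
C = C₀ × ½·erfc(-0.9131) = 42.5 × 0.9017 = 38.3 mg/L.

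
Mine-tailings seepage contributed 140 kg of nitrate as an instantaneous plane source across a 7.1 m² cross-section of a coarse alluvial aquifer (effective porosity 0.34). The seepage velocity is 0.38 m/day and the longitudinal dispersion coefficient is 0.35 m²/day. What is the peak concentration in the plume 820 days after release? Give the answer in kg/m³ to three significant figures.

0.966 kg/m³

The peak of an instantaneous 1D plume sits at x = vt; there the Gaussian factor is 1 and C_max = M/(n_e·A·√(4πDt)), where n_e·A is the pore area the mass is dissolved in.
√(4πDt) = √(4π × 0.35 × 820) = 60.05 m, so C_max = 140/(0.34 × 7.1 × 60.05) = 0.966 kg/m³.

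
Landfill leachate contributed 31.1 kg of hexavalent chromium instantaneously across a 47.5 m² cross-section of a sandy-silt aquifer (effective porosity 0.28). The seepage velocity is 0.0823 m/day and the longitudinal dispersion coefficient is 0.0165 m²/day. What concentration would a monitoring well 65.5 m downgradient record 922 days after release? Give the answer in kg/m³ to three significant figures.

For an instantaneous plane source, C(x,t) = M/(n_e·A·√(4πDt)) · exp(−(x−vt)²/(4Dt)), with n_e·A the pore (flow) area.
Plume center vt = 0.0823 × 922 = 75.8806 m, so the well at 65.5 m is 10.3806 m upgradient of the peak.
√(4πDt) = 13.83 m, giving peak height M/(n_e·A·√(4πDt)) = 31.1/(0.28 × 47.5 × 13.83) = 0.1691 kg/m³.
(x−vt)²/(4Dt) = (-10.3806)²/(4 × 0.0165 × 922) = 1.771; exp(−1.771) = 0.1702.
C = 0.1691 × 0.1702 = 0.0288 kg/m³.

0.0288 kg/m³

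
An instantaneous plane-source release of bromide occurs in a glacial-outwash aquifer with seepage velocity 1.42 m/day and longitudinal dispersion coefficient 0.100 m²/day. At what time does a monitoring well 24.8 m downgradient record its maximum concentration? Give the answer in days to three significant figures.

17.4 days

For the 1D instantaneous-source solution, setting ∂C/∂t = 0 at fixed x gives v²t² + 2Dt − x² = 0, so t = (√(D² + v²x²) − D)/v².
√(D² + v²x²) = √(0.100² + 1.42² × 24.8²) = 35.22; v² = 2.0164.
t = (35.22 − 0.100)/2.0164 = 17.4 days (vs. the pure-advection estimate x/v = 17.5 d).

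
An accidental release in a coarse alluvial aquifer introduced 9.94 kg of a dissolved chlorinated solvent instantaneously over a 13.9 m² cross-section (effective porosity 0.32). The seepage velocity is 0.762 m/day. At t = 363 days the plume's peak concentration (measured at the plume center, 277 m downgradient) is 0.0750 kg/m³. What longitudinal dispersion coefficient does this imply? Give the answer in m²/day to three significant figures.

0.195 m²/day

At the plume center C_max = M/(n_e·A·√(4πDt)), so D = M²/(4πt·(n_e·A·C_max)²).
n_e·A·C_max = 0.32 × 13.9 × 0.0750 = 0.3336 kg/m.
D = 9.94²/(4π × 363 × 0.3336²) = 0.195 m²/day.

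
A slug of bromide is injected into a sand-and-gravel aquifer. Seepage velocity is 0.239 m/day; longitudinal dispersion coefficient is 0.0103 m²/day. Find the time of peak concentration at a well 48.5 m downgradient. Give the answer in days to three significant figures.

203 days

For the 1D instantaneous-source solution, setting ∂C/∂t = 0 at fixed x gives v²t² + 2Dt − x² = 0, so t = (√(D² + v²x²) − D)/v².
√(D² + v²x²) = √(0.0103² + 0.239² × 48.5²) = 11.59; v² = 0.057121.
t = (11.59 − 0.0103)/0.057121 = 203 days (vs. the pure-advection estimate x/v = 203 d).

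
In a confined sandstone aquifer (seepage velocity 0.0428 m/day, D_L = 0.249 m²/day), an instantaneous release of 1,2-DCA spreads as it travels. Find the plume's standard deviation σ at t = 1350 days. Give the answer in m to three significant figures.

Dispersive spreading gives a Gaussian with σ² = 2Dt; advection only shifts the center.
σ = √(2 × 0.249 × 1350) = 25.9 m.

25.9 m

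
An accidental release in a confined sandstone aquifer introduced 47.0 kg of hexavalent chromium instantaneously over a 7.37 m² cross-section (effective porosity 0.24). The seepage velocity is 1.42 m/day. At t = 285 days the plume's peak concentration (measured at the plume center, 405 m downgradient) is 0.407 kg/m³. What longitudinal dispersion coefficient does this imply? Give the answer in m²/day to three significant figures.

At the plume center C_max = M/(n_e·A·√(4πDt)), so D = M²/(4πt·(n_e·A·C_max)²).
n_e·A·C_max = 0.24 × 7.37 × 0.407 = 0.7199 kg/m.
D = 47.0²/(4π × 285 × 0.7199²) = 1.19 m²/day.

1.19 m²/day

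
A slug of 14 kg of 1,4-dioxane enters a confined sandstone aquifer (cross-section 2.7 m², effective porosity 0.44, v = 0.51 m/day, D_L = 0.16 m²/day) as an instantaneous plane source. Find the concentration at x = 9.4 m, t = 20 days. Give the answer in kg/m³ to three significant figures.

For an instantaneous plane source, C(x,t) = M/(n_e·A·√(4πDt)) · exp(−(x−vt)²/(4Dt)), with n_e·A the pore (flow) area.
Plume center vt = 0.51 × 20 = 10.2 m, so the well at 9.4 m is 0.8 m upgradient of the peak.
√(4πDt) = 6.341 m, giving peak height M/(n_e·A·√(4πDt)) = 14/(0.44 × 2.7 × 6.341) = 1.858 kg/m³.
(x−vt)²/(4Dt) = (-0.8)²/(4 × 0.16 × 20) = 0.05000; exp(−0.05000) = 0.9512.
C = 1.858 × 0.9512 = 1.77 kg/m³.

1.77 kg/m³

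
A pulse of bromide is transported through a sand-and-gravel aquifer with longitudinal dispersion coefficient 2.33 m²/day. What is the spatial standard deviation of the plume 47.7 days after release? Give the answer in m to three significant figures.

Dispersive spreading gives a Gaussian with σ² = 2Dt; advection only shifts the center.
σ = √(2 × 2.33 × 47.7) = 14.9 m.

14.9 m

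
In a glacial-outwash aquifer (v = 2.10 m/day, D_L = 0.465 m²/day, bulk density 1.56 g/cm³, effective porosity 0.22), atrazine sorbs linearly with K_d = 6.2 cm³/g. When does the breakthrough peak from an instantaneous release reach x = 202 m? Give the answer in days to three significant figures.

4320 days

Retardation factor R = 1 + ρ_b·K_d/n = 1 + 1.56 × 6.2/0.22 = 44.96.
Sorption retards both mechanisms: v_R = v/R = 0.04671 m/day, D_R = D/R = 0.01034 m²/day.
Peak time from v_R²t² + 2D_R t − x² = 0: t = (√(D_R² + v_R²x²) − D_R)/v_R².
√(D_R² + v_R²x²) = √(0.01034² + 0.04671² × 202²) = 9.435; v_R² = 0.002182.
t = (9.435 − 0.01034)/0.002182 = 4320 days.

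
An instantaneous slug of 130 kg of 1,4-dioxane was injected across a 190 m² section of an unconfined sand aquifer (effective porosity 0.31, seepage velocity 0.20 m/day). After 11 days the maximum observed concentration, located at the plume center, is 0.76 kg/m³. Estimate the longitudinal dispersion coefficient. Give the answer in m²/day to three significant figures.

0.0610 m²/day

At the plume center C_max = M/(n_e·A·√(4πDt)), so D = M²/(4πt·(n_e·A·C_max)²).
n_e·A·C_max = 0.31 × 190 × 0.76 = 44.76 kg/m.
D = 130²/(4π × 11 × 44.76²) = 0.0610 m²/day.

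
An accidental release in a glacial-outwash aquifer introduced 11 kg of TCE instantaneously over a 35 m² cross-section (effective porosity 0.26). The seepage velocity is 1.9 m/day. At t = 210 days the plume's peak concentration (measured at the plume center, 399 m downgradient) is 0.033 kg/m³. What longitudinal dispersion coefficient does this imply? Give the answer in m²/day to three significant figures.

0.508 m²/day

At the plume center C_max = M/(n_e·A·√(4πDt)), so D = M²/(4πt·(n_e·A·C_max)²).
n_e·A·C_max = 0.26 × 35 × 0.033 = 0.3003 kg/m.
D = 11²/(4π × 210 × 0.3003²) = 0.508 m²/day.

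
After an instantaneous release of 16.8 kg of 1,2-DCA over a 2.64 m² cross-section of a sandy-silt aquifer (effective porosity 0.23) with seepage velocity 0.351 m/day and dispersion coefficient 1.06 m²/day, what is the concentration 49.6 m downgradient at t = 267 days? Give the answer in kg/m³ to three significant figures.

0.0831 kg/m³

For an instantaneous plane source, C(x,t) = M/(n_e·A·√(4πDt)) · exp(−(x−vt)²/(4Dt)), with n_e·A the pore (flow) area.
Plume center vt = 0.351 × 267 = 93.717 m, so the well at 49.6 m is 44.117 m upgradient of the peak.
√(4πDt) = 59.64 m, giving peak height M/(n_e·A·√(4πDt)) = 16.8/(0.23 × 2.64 × 59.64) = 0.4639 kg/m³.
(x−vt)²/(4Dt) = (-44.117)²/(4 × 1.06 × 267) = 1.719; exp(−1.719) = 0.1792.
C = 0.4639 × 0.1792 = 0.0831 kg/m³.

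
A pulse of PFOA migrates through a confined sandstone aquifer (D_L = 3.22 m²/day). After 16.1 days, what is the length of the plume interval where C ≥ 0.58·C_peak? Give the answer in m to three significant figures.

The plume is Gaussian with σ = √(2Dt) = √(2 × 3.22 × 16.1) = 10.18 m.
C/C_peak = exp(−Δx²/(2σ²)) = 0.58 ⇒ Δx = σ·√(−2 ln 0.58) = 10.18 × 1.044 = 10.63 m.
Width = 2Δx = 21.3 m.

21.3 m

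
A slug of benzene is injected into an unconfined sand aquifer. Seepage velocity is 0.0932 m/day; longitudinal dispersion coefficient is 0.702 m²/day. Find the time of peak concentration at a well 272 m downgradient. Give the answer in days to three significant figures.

2840 days

For the 1D instantaneous-source solution, setting ∂C/∂t = 0 at fixed x gives v²t² + 2Dt − x² = 0, so t = (√(D² + v²x²) − D)/v².
√(D² + v²x²) = √(0.702² + 0.0932² × 272²) = 25.36; v² = 0.00868624.
t = (25.36 − 0.702)/0.00868624 = 2840 days (vs. the pure-advection estimate x/v = 2920 d).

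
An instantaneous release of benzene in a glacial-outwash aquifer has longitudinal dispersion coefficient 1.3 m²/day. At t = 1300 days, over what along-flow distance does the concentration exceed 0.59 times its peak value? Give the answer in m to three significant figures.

119 m

The plume is Gaussian with σ = √(2Dt) = √(2 × 1.3 × 1300) = 58.14 m.
C/C_peak = exp(−Δx²/(2σ²)) = 0.59 ⇒ Δx = σ·√(−2 ln 0.59) = 58.14 × 1.027 = 59.71 m.
Width = 2Δx = 119 m.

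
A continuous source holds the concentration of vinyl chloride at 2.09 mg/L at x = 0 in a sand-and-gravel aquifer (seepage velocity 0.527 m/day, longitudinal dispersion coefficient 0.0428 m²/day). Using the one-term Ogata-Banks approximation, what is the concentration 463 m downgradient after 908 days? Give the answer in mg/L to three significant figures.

2.01 mg/L

For a continuous step input, C/C₀ ≈ ½·erfc((x−vt)/(2√(Dt))).
vt = 0.527 × 908 = 478.516 m and 2√(Dt) = 2√(0.0428 × 908) = 12.47 m.
Argument (x−vt)/(2√(Dt)) = (463 − 478.516)/12.47 = -1.244; ½·erfc(-1.244) = 0.9607.
C = 2.09 × 0.9607 = 2.01 mg/L.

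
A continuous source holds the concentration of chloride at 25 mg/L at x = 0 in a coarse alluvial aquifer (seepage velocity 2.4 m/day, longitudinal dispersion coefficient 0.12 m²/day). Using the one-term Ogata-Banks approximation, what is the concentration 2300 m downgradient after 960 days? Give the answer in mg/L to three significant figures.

15.1 mg/L

For a continuous step input, C/C₀ ≈ ½·erfc((x−vt)/(2√(Dt))).
vt = 2.4 × 960 = 2304 m and 2√(Dt) = 2√(0.12 × 960) = 21.47 m.
Argument (x−vt)/(2√(Dt)) = (2300 − 2304)/21.47 = -0.1863; ½·erfc(-0.1863) = 0.6039.
C = 25 × 0.6039 = 15.1 mg/L.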